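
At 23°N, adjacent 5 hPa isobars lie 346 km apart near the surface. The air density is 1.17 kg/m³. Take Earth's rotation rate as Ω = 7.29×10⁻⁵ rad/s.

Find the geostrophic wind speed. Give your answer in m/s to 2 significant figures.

22 m/s

Coriolis parameter at 23°N:
f = 2Ω sin φ = 2 × 7.29×10⁻⁵ × sin 23° = 5.70×10⁻⁵ s⁻¹
Pressure gradient: |∂P/∂n| = 500 Pa / 346000 m = 1.45×10⁻³ Pa/m
Geostrophic balance (pressure-gradient force = Coriolis force):
V_g = (1/(fρ)) |∂P/∂n| = 1.45×10⁻³ / (5.70×10⁻⁵ × 1.17) = 21.7 m/s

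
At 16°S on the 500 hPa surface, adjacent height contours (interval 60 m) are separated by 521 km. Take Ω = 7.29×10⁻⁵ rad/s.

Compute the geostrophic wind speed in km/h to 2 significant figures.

Coriolis parameter at 16°S:
f = 2Ω sin φ = 2 × 7.29×10⁻⁵ × sin 16° = 4.02×10⁻⁵ s⁻¹
Height gradient: |∂Z/∂n| = 60 m / 521000 m = 1.15×10⁻⁴
On a pressure surface, geostrophic balance gives V_g = (g/f)|∂Z/∂n|:
V_g = 9.81 × 1.15×10⁻⁴ / 4.02×10⁻⁵ = 28.1 m/s
Converting: 28.1 m/s × 3.6 = 100 km/h

100 km/h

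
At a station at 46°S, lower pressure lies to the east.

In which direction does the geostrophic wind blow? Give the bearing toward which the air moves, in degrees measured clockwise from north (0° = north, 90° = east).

The pressure-gradient force points toward the east (bearing 090°).
Geostrophic balance: in the Southern Hemisphere the Coriolis force deflects motion to the left, so the geostrophic wind blows 90° to the left of the pressure-gradient force (low pressure on the right).
Rotating 090° by 90° counterclockwise gives 000° — the wind blows toward the north.

000°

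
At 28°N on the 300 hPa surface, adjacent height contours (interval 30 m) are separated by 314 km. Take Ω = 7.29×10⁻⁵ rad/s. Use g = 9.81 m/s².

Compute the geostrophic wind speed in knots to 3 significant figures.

26.6 knots

Coriolis parameter at 28°N:
f = 2Ω sin φ = 2 × 7.29×10⁻⁵ × sin 28° = 6.84×10⁻⁵ s⁻¹
Height gradient: |∂Z/∂n| = 30 m / 314000 m = 9.55×10⁻⁵
On a pressure surface, geostrophic balance gives V_g = (g/f)|∂Z/∂n|:
V_g = 9.81 × 9.55×10⁻⁵ / 6.84×10⁻⁵ = 13.7 m/s
Converting: 13.7 m/s × 1.944 = 26.6 knots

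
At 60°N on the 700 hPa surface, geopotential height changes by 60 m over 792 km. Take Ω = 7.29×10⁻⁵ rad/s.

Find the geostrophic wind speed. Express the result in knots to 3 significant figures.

Coriolis parameter at 60°N:
f = 2Ω sin φ = 2 × 7.29×10⁻⁵ × sin 60° = 1.26×10⁻⁴ s⁻¹
Height gradient: |∂Z/∂n| = 60 m / 792000 m = 7.58×10⁻⁵
On a pressure surface, geostrophic balance gives V_g = (g/f)|∂Z/∂n|:
V_g = 9.81 × 7.58×10⁻⁵ / 1.26×10⁻⁴ = 5.89 m/s
Converting: 5.89 m/s × 1.944 = 11.4 knots

11.4 knots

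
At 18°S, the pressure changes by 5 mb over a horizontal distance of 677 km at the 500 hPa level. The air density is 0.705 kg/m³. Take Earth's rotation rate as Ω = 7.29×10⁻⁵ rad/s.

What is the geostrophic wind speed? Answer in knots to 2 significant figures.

45 knots

Coriolis parameter at 18°S:
f = 2Ω sin φ = 2 × 7.29×10⁻⁵ × sin 18° = 4.51×10⁻⁵ s⁻¹
Pressure gradient: |∂P/∂n| = 500 Pa / 677000 m = 7.39×10⁻⁴ Pa/m
Geostrophic balance (pressure-gradient force = Coriolis force):
V_g = (1/(fρ)) |∂P/∂n| = 7.39×10⁻⁴ / (4.51×10⁻⁵ × 0.705) = 23.3 m/s
Converting: 23.3 m/s × 1.944 = 45 knots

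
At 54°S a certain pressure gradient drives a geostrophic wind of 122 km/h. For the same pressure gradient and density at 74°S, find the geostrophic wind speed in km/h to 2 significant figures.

100 km/h

With the same pressure gradient and density, V_g ∝ 1/f ∝ 1/sin φ.
V₂ = V₁ · sin φ₁ / sin φ₂ = 122 × sin 54° / sin 74°
V₂ = 122 × 0.8090/0.9613 = 100 km/h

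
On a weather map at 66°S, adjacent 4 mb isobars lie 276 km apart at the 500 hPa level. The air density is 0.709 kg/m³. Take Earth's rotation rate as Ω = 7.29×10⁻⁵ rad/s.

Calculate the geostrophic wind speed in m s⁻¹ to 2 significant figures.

15 m s⁻¹

Coriolis parameter at 66°S:
f = 2Ω sin φ = 2 × 7.29×10⁻⁵ × sin 66° = 1.33×10⁻⁴ s⁻¹
Pressure gradient: |∂P/∂n| = 400 Pa / 276000 m = 1.45×10⁻³ Pa/m
Geostrophic balance (pressure-gradient force = Coriolis force):
V_g = (1/(fρ)) |∂P/∂n| = 1.45×10⁻³ / (1.33×10⁻⁴ × 0.709) = 15.3 m/s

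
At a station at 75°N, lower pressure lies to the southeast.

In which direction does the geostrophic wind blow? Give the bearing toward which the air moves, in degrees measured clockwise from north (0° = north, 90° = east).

The pressure-gradient force points toward the southeast (bearing 135°).
Geostrophic balance: in the Northern Hemisphere the Coriolis force deflects motion to the right, so the geostrophic wind blows 90° to the right of the pressure-gradient force (low pressure on the left).
Rotating 135° by 90° clockwise gives 225° — the wind blows toward the southwest.

225°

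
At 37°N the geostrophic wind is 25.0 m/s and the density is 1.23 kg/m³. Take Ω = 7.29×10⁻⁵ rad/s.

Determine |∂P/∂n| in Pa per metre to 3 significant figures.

2.70×10⁻³ Pa/m

Coriolis parameter at 37°N:
f = 2Ω sin φ = 2 × 7.29×10⁻⁵ × sin 37° = 8.77×10⁻⁵ s⁻¹
Geostrophic balance rearranged: |∂P/∂n| = f ρ V_g
|∂P/∂n| = 8.77×10⁻⁵ × 1.23 × 25.0 = 2.70×10⁻³ Pa/m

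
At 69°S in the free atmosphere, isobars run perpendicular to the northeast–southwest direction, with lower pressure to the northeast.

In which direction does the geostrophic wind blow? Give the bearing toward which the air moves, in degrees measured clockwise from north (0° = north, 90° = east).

The pressure-gradient force points toward the northeast (bearing 045°).
Geostrophic balance: in the Southern Hemisphere the Coriolis force deflects motion to the left, so the geostrophic wind blows 90° to the left of the pressure-gradient force (low pressure on the right).
Rotating 045° by 90° counterclockwise gives 315° — the wind blows toward the northwest.

315°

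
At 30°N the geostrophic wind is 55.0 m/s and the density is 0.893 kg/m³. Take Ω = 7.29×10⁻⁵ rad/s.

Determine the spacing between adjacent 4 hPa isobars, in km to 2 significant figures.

110 km

Coriolis parameter at 30°N:
f = 2Ω sin φ = 2 × 7.29×10⁻⁵ × sin 30° = 7.29×10⁻⁵ s⁻¹
Geostrophic balance rearranged: |∂P/∂n| = f ρ V_g
|∂P/∂n| = 7.29×10⁻⁵ × 0.893 × 55.0 = 3.58×10⁻³ Pa/m
Isobar spacing: Δn = ΔP/|∂P/∂n| = 400 Pa / 3.58×10⁻³ Pa/m = 111717 m ≈ 110 km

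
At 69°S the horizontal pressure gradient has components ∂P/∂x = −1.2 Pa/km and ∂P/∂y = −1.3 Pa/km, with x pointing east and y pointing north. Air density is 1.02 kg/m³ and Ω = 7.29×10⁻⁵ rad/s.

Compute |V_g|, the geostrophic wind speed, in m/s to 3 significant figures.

12.7 m/s

Coriolis parameter at 69°S:
f = 2Ω sin φ = 2 × 7.29×10⁻⁵ × sin 69° = 1.36×10⁻⁴ s⁻¹
In the Southern Hemisphere f is negative: f = −1.36×10⁻⁴ s⁻¹.
Component geostrophic relations (x east, y north):
u_g = −(1/(fρ)) ∂P/∂y,  v_g = (1/(fρ)) ∂P/∂x
u_g = −(−1.3×10⁻³)/(−1.36×10⁻⁴ × 1.02) = −9.36 m/s;  v_g = (−1.2×10⁻³)/(−1.36×10⁻⁴ × 1.02) = 8.64 m/s
|V_g| = √(u_g² + v_g²) = 12.7 m/s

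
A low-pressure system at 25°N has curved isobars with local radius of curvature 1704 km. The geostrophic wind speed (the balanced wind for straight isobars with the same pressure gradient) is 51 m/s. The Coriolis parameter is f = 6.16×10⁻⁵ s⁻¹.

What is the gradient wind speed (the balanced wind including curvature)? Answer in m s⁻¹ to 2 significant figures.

Around a low, centrifugal force acts outward with Coriolis, so pressure-gradient force balances both:
(1/ρ)|∂P/∂n| = fV + V²/R  →  V² + fR·V − fR·V_g = 0
With fR = 6.16×10⁻⁵ × 1704×10³ m = 105 m/s:
V = [−fR + √((fR)² + 4 fR V_g)]/2 = [−105 + √(105² + 4×105×51)]/2 = 37.6 m/s
Subgeostrophic (V < V_g = 51 m/s), as expected around a low.

38 m s⁻¹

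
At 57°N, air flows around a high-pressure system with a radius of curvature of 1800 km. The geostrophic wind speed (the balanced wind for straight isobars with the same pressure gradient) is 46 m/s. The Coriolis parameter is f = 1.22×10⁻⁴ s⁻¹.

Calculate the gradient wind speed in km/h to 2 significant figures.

240 km/h

Around a high, pressure-gradient force acts outward with centrifugal, so Coriolis balances both:
fV = (1/ρ)|∂P/∂n| + V²/R  →  V² − fR·V + fR·V_g = 0
With fR = 1.22×10⁻⁴ × 1800×10³ m = 220 m/s:
V = [fR − √((fR)² − 4 fR V_g)]/2 = [220 − √(220² − 4×220×46)]/2 = 65.6 m/s
Supergeostrophic (V > V_g = 46 m/s), as expected around a high.
Converting: 65.6 m/s × 3.6 = 240 km/h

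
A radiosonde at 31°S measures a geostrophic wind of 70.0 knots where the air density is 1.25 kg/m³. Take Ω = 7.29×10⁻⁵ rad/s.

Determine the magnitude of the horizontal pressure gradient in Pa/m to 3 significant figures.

3.38×10⁻³ Pa/m

Coriolis parameter at 31°S:
f = 2Ω sin φ = 2 × 7.29×10⁻⁵ × sin 31° = 7.51×10⁻⁵ s⁻¹
Wind speed in SI: 70.0 knots = 36.0 m/s
Geostrophic balance rearranged: |∂P/∂n| = f ρ V_g
|∂P/∂n| = 7.51×10⁻⁵ × 1.25 × 36.0 = 3.38×10⁻³ Pa/m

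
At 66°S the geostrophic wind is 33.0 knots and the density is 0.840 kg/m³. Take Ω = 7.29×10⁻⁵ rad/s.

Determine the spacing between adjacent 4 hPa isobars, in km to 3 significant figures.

211 km

Coriolis parameter at 66°S:
f = 2Ω sin φ = 2 × 7.29×10⁻⁵ × sin 66° = 1.33×10⁻⁴ s⁻¹
Wind speed in SI: 33.0 knots = 17.0 m/s
Geostrophic balance rearranged: |∂P/∂n| = f ρ V_g
|∂P/∂n| = 1.33×10⁻⁴ × 0.840 × 17.0 = 1.90×10⁻³ Pa/m
Isobar spacing: Δn = ΔP/|∂P/∂n| = 400 Pa / 1.90×10⁻³ Pa/m = 210592 m ≈ 211 km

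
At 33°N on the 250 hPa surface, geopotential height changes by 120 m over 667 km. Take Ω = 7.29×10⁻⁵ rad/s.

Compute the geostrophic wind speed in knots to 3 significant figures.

43.2 knots

Coriolis parameter at 33°N:
f = 2Ω sin φ = 2 × 7.29×10⁻⁵ × sin 33° = 7.94×10⁻⁵ s⁻¹
Height gradient: |∂Z/∂n| = 120 m / 667000 m = 1.80×10⁻⁴
On a pressure surface, geostrophic balance gives V_g = (g/f)|∂Z/∂n|:
V_g = 9.81 × 1.80×10⁻⁴ / 7.94×10⁻⁵ = 22.2 m/s
Converting: 22.2 m/s × 1.944 = 43.2 knots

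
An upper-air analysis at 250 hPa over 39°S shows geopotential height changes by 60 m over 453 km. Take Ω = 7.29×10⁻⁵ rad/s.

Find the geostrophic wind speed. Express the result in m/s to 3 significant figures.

Coriolis parameter at 39°S:
f = 2Ω sin φ = 2 × 7.29×10⁻⁵ × sin 39° = 9.18×10⁻⁵ s⁻¹
Height gradient: |∂Z/∂n| = 60 m / 453000 m = 1.32×10⁻⁴
On a pressure surface, geostrophic balance gives V_g = (g/f)|∂Z/∂n|:
V_g = 9.81 × 1.32×10⁻⁴ / 9.18×10⁻⁵ = 14.2 m/s

14.2 m/s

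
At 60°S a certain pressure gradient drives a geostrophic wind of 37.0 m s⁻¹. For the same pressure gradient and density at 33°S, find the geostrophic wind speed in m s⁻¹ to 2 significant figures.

With the same pressure gradient and density, V_g ∝ 1/f ∝ 1/sin φ.
V₂ = V₁ · sin φ₁ / sin φ₂ = 37.0 × sin 60° / sin 33°
V₂ = 37.0 × 0.8660/0.5446 = 59 m s⁻¹

59 m s⁻¹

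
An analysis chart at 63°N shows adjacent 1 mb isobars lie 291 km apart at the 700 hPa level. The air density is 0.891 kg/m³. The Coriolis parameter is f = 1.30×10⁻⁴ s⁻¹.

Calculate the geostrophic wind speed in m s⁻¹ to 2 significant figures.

3.0 m s⁻¹

Pressure gradient: |∂P/∂n| = 100 Pa / 291000 m = 3.44×10⁻⁴ Pa/m
Geostrophic balance (pressure-gradient force = Coriolis force):
V_g = (1/(fρ)) |∂P/∂n| = 3.44×10⁻⁴ / (1.30×10⁻⁴ × 0.891) = 2.97 m/s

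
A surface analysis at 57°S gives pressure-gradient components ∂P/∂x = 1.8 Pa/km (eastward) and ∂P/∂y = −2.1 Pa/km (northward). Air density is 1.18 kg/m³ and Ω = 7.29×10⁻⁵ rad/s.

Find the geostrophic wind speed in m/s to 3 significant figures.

Coriolis parameter at 57°S:
f = 2Ω sin φ = 2 × 7.29×10⁻⁵ × sin 57° = 1.22×10⁻⁴ s⁻¹
In the Southern Hemisphere f is negative: f = −1.22×10⁻⁴ s⁻¹.
Component geostrophic relations (x east, y north):
u_g = −(1/(fρ)) ∂P/∂y,  v_g = (1/(fρ)) ∂P/∂x
u_g = −(−2.1×10⁻³)/(−1.22×10⁻⁴ × 1.18) = −14.6 m/s;  v_g = (1.8×10⁻³)/(−1.22×10⁻⁴ × 1.18) = −12.5 m/s
|V_g| = √(u_g² + v_g²) = 19.2 m/s

19.2 m/s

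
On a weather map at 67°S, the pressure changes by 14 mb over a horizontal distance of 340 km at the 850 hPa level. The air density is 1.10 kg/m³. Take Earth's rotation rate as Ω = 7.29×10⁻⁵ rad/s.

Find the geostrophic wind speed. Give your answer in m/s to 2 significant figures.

28 m/s

Coriolis parameter at 67°S:
f = 2Ω sin φ = 2 × 7.29×10⁻⁵ × sin 67° = 1.34×10⁻⁴ s⁻¹
Pressure gradient: |∂P/∂n| = 1400 Pa / 340000 m = 4.12×10⁻³ Pa/m
Geostrophic balance (pressure-gradient force = Coriolis force):
V_g = (1/(fρ)) |∂P/∂n| = 4.12×10⁻³ / (1.34×10⁻⁴ × 1.10) = 27.9 m/s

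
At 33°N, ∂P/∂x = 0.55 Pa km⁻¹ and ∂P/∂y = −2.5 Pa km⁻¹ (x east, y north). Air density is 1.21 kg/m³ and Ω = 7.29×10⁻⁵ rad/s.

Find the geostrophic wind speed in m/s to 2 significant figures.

27 m/s

Coriolis parameter at 33°N:
f = 2Ω sin φ = 2 × 7.29×10⁻⁵ × sin 33° = 7.94×10⁻⁵ s⁻¹
Component geostrophic relations (x east, y north):
u_g = −(1/(fρ)) ∂P/∂y,  v_g = (1/(fρ)) ∂P/∂x
u_g = −(−2.5×10⁻³)/(7.94×10⁻⁵ × 1.21) = 26.0 m/s;  v_g = (0.55×10⁻³)/(7.94×10⁻⁵ × 1.21) = 5.72 m/s
|V_g| = √(u_g² + v_g²) = 26.6 m/s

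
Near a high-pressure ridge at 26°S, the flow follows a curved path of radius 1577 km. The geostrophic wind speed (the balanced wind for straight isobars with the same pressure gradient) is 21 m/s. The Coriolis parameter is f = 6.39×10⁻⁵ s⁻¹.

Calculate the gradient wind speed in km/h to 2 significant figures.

Around a high, pressure-gradient force acts outward with centrifugal, so Coriolis balances both:
fV = (1/ρ)|∂P/∂n| + V²/R  →  V² − fR·V + fR·V_g = 0
With fR = 6.39×10⁻⁵ × 1577×10³ m = 101 m/s:
V = [fR − √((fR)² − 4 fR V_g)]/2 = [101 − √(101² − 4×101×21)]/2 = 29.8 m/s
Supergeostrophic (V > V_g = 21 m/s), as expected around a high.
Converting: 29.8 m/s × 3.6 = 110 km/h

110 km/h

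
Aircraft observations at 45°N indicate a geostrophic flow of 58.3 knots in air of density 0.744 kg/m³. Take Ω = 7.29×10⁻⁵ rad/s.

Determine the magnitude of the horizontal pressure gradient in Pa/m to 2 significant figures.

Coriolis parameter at 45°N:
f = 2Ω sin φ = 2 × 7.29×10⁻⁵ × sin 45° = 1.03×10⁻⁴ s⁻¹
Wind speed in SI: 58.3 knots = 30.0 m/s
Geostrophic balance rearranged: |∂P/∂n| = f ρ V_g
|∂P/∂n| = 1.03×10⁻⁴ × 0.744 × 30.0 = 2.30×10⁻³ Pa/m

2.3×10⁻³ Pa/m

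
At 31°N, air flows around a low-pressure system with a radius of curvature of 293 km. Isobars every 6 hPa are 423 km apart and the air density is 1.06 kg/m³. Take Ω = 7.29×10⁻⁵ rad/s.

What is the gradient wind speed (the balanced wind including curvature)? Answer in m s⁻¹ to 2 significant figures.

Coriolis parameter at 31°N:
f = 2Ω sin φ = 2 × 7.29×10⁻⁵ × sin 31° = 7.51×10⁻⁵ s⁻¹
Pressure gradient: |∂P/∂n| = 600 Pa / 423000 m = 1.42×10⁻³ Pa/m
Geostrophic speed: V_g = |∂P/∂n|/(fρ) = 1.42×10⁻³/(7.51×10⁻⁵ × 1.06) = 17.8 m/s
Around a low, centrifugal force acts outward with Coriolis, so pressure-gradient force balances both:
(1/ρ)|∂P/∂n| = fV + V²/R  →  V² + fR·V − fR·V_g = 0
With fR = 7.51×10⁻⁵ × 293×10³ m = 22.0 m/s:
V = [−fR + √((fR)² + 4 fR V_g)]/2 = [−22.0 + √(22.0² + 4×22.0×17.8)]/2 = 11.7 m/s
Subgeostrophic (V < V_g = 17.8 m/s), as expected around a low.

12 m s⁻¹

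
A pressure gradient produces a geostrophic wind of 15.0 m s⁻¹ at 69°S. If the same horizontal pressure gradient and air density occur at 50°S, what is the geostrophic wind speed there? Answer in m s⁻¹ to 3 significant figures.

18.3 m s⁻¹

With the same pressure gradient and density, V_g ∝ 1/f ∝ 1/sin φ.
V₂ = V₁ · sin φ₁ / sin φ₂ = 15.0 × sin 69° / sin 50°
V₂ = 15.0 × 0.9336/0.7660 = 18.3 m s⁻¹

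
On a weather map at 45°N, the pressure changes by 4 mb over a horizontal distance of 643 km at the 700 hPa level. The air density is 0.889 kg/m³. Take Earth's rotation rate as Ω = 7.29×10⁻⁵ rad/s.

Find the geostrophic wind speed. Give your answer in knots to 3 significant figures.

13.2 knots

Coriolis parameter at 45°N:
f = 2Ω sin φ = 2 × 7.29×10⁻⁵ × sin 45° = 1.03×10⁻⁴ s⁻¹
Pressure gradient: |∂P/∂n| = 400 Pa / 643000 m = 6.22×10⁻⁴ Pa/m
Geostrophic balance (pressure-gradient force = Coriolis force):
V_g = (1/(fρ)) |∂P/∂n| = 6.22×10⁻⁴ / (1.03×10⁻⁴ × 0.889) = 6.79 m/s
Converting: 6.79 m/s × 1.944 = 13.2 knots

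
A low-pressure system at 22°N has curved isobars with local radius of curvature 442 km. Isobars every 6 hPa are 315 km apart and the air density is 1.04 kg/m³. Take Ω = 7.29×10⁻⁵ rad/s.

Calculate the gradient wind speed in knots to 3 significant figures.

Coriolis parameter at 22°N:
f = 2Ω sin φ = 2 × 7.29×10⁻⁵ × sin 22° = 5.46×10⁻⁵ s⁻¹
Pressure gradient: |∂P/∂n| = 600 Pa / 315000 m = 1.90×10⁻³ Pa/m
Geostrophic speed: V_g = |∂P/∂n|/(fρ) = 1.90×10⁻³/(5.46×10⁻⁵ × 1.04) = 33.5 m/s
Around a low, centrifugal force acts outward with Coriolis, so pressure-gradient force balances both:
(1/ρ)|∂P/∂n| = fV + V²/R  →  V² + fR·V − fR·V_g = 0
With fR = 5.46×10⁻⁵ × 442×10³ m = 24.1 m/s:
V = [−fR + √((fR)² + 4 fR V_g)]/2 = [−24.1 + √(24.1² + 4×24.1×33.5)]/2 = 18.8 m/s
Subgeostrophic (V < V_g = 33.5 m/s), as expected around a low.
Converting: 18.8 m/s × 1.944 = 36.6 knots

36.6 knots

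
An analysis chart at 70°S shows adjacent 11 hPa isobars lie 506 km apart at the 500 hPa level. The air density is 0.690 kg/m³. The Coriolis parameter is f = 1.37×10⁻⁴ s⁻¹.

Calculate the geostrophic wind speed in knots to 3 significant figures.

Pressure gradient: |∂P/∂n| = 1100 Pa / 506000 m = 2.17×10⁻³ Pa/m
Geostrophic balance (pressure-gradient force = Coriolis force):
V_g = (1/(fρ)) |∂P/∂n| = 2.17×10⁻³ / (1.37×10⁻⁴ × 0.690) = 23.0 m/s
Converting: 23.0 m/s × 1.944 = 44.7 knots

44.7 knots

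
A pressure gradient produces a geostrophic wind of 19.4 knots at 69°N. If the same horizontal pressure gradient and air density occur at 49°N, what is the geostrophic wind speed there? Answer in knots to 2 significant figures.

With the same pressure gradient and density, V_g ∝ 1/f ∝ 1/sin φ.
V₂ = V₁ · sin φ₁ / sin φ₂ = 19.4 × sin 69° / sin 49°
V₂ = 19.4 × 0.9336/0.7547 = 24 knots

24 knots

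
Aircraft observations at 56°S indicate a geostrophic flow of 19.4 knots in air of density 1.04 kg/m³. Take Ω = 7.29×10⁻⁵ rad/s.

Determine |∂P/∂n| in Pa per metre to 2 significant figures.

Coriolis parameter at 56°S:
f = 2Ω sin φ = 2 × 7.29×10⁻⁵ × sin 56° = 1.21×10⁻⁴ s⁻¹
Wind speed in SI: 19.4 knots = 9.98 m/s
Geostrophic balance rearranged: |∂P/∂n| = f ρ V_g
|∂P/∂n| = 1.21×10⁻⁴ × 1.04 × 9.98 = 1.25×10⁻³ Pa/m

1.3×10⁻³ Pa/m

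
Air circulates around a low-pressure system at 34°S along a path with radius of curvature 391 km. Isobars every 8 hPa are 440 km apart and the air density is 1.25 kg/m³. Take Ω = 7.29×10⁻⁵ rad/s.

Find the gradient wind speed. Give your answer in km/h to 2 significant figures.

46 km/h

Coriolis parameter at 34°S:
f = 2Ω sin φ = 2 × 7.29×10⁻⁵ × sin 34° = 8.15×10⁻⁵ s⁻¹
Pressure gradient: |∂P/∂n| = 800 Pa / 440000 m = 1.82×10⁻³ Pa/m
Geostrophic speed: V_g = |∂P/∂n|/(fρ) = 1.82×10⁻³/(8.15×10⁻⁵ × 1.25) = 17.8 m/s
Around a low, centrifugal force acts outward with Coriolis, so pressure-gradient force balances both:
(1/ρ)|∂P/∂n| = fV + V²/R  →  V² + fR·V − fR·V_g = 0
With fR = 8.15×10⁻⁵ × 391×10³ m = 31.9 m/s:
V = [−fR + √((fR)² + 4 fR V_g)]/2 = [−31.9 + √(31.9² + 4×31.9×17.8)]/2 = 12.7 m/s
Subgeostrophic (V < V_g = 17.8 m/s), as expected around a low.
Converting: 12.7 m/s × 3.6 = 46 km/h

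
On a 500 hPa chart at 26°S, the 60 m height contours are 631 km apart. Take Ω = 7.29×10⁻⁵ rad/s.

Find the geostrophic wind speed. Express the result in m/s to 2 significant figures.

15 m/s

Coriolis parameter at 26°S:
f = 2Ω sin φ = 2 × 7.29×10⁻⁵ × sin 26° = 6.39×10⁻⁵ s⁻¹
Height gradient: |∂Z/∂n| = 60 m / 631000 m = 9.51×10⁻⁵
On a pressure surface, geostrophic balance gives V_g = (g/f)|∂Z/∂n|:
V_g = 9.81 × 9.51×10⁻⁵ / 6.39×10⁻⁵ = 14.6 m/s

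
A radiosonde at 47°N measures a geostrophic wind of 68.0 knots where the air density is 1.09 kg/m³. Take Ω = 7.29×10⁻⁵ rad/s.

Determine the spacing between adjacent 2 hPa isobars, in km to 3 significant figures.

Coriolis parameter at 47°N:
f = 2Ω sin φ = 2 × 7.29×10⁻⁵ × sin 47° = 1.07×10⁻⁴ s⁻¹
Wind speed in SI: 68.0 knots = 35.0 m/s
Geostrophic balance rearranged: |∂P/∂n| = f ρ V_g
|∂P/∂n| = 1.07×10⁻⁴ × 1.09 × 35.0 = 4.07×10⁻³ Pa/m
Isobar spacing: Δn = ΔP/|∂P/∂n| = 200 Pa / 4.07×10⁻³ Pa/m = 49189 m ≈ 49.2 km

49.2 km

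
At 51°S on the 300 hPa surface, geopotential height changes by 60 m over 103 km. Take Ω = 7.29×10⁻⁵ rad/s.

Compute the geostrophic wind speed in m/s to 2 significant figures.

Coriolis parameter at 51°S:
f = 2Ω sin φ = 2 × 7.29×10⁻⁵ × sin 51° = 1.13×10⁻⁴ s⁻¹
Height gradient: |∂Z/∂n| = 60 m / 103000 m = 5.83×10⁻⁴
On a pressure surface, geostrophic balance gives V_g = (g/f)|∂Z/∂n|:
V_g = 9.81 × 5.83×10⁻⁴ / 1.13×10⁻⁴ = 50.4 m/s

50 m/s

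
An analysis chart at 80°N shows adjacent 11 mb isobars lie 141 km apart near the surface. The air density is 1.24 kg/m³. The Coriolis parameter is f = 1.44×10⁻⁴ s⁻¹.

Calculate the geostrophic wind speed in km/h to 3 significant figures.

Pressure gradient: |∂P/∂n| = 1100 Pa / 141000 m = 7.80×10⁻³ Pa/m
Geostrophic balance (pressure-gradient force = Coriolis force):
V_g = (1/(fρ)) |∂P/∂n| = 7.80×10⁻³ / (1.44×10⁻⁴ × 1.24) = 43.7 m/s
Converting: 43.7 m/s × 3.6 = 157 km/h

157 km/h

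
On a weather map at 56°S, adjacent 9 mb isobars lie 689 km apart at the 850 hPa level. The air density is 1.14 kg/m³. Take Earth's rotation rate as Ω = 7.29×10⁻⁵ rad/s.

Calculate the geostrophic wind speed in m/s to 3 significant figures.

Coriolis parameter at 56°S:
f = 2Ω sin φ = 2 × 7.29×10⁻⁵ × sin 56° = 1.21×10⁻⁴ s⁻¹
Pressure gradient: |∂P/∂n| = 900 Pa / 689000 m = 1.31×10⁻³ Pa/m
Geostrophic balance (pressure-gradient force = Coriolis force):
V_g = (1/(fρ)) |∂P/∂n| = 1.31×10⁻³ / (1.21×10⁻⁴ × 1.14) = 9.48 m/s

9.48 m/s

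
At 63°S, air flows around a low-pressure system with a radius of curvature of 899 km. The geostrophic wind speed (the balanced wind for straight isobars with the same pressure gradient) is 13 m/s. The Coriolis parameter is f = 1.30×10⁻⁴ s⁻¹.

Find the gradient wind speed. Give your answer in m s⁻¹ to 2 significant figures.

Around a low, centrifugal force acts outward with Coriolis, so pressure-gradient force balances both:
(1/ρ)|∂P/∂n| = fV + V²/R  →  V² + fR·V − fR·V_g = 0
With fR = 1.30×10⁻⁴ × 899×10³ m = 117 m/s:
V = [−fR + √((fR)² + 4 fR V_g)]/2 = [−117 + √(117² + 4×117×13)]/2 = 11.8 m/s
Subgeostrophic (V < V_g = 13 m/s), as expected around a low.

12 m s⁻¹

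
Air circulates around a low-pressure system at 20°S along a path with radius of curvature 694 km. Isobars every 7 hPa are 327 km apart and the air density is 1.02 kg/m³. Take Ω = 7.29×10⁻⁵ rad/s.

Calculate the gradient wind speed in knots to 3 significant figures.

Coriolis parameter at 20°S:
f = 2Ω sin φ = 2 × 7.29×10⁻⁵ × sin 20° = 4.99×10⁻⁵ s⁻¹
Pressure gradient: |∂P/∂n| = 700 Pa / 327000 m = 2.14×10⁻³ Pa/m
Geostrophic speed: V_g = |∂P/∂n|/(fρ) = 2.14×10⁻³/(4.99×10⁻⁵ × 1.02) = 42.1 m/s
Around a low, centrifugal force acts outward with Coriolis, so pressure-gradient force balances both:
(1/ρ)|∂P/∂n| = fV + V²/R  →  V² + fR·V − fR·V_g = 0
With fR = 4.99×10⁻⁵ × 694×10³ m = 34.6 m/s:
V = [−fR + √((fR)² + 4 fR V_g)]/2 = [−34.6 + √(34.6² + 4×34.6×42.1)]/2 = 24.6 m/s
Subgeostrophic (V < V_g = 42.1 m/s), as expected around a low.
Converting: 24.6 m/s × 1.944 = 47.8 knots

47.8 knots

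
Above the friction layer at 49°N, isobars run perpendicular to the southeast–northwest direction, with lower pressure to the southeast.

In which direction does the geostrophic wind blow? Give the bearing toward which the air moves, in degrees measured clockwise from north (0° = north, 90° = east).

The pressure-gradient force points toward the southeast (bearing 135°).
Geostrophic balance: in the Northern Hemisphere the Coriolis force deflects motion to the right, so the geostrophic wind blows 90° to the right of the pressure-gradient force (low pressure on the left).
Rotating 135° by 90° clockwise gives 225° — the wind blows toward the southwest.

225°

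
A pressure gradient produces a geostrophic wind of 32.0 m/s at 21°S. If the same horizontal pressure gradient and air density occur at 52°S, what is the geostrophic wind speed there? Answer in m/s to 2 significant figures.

With the same pressure gradient and density, V_g ∝ 1/f ∝ 1/sin φ.
V₂ = V₁ · sin φ₁ / sin φ₂ = 32.0 × sin 21° / sin 52°
V₂ = 32.0 × 0.3584/0.7880 = 15 m/s

15 m/s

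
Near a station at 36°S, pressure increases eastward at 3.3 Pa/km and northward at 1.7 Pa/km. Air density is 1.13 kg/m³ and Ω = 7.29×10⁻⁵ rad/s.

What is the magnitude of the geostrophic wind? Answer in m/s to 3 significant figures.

Coriolis parameter at 36°S:
f = 2Ω sin φ = 2 × 7.29×10⁻⁵ × sin 36° = 8.57×10⁻⁵ s⁻¹
In the Southern Hemisphere f is negative: f = −8.57×10⁻⁵ s⁻¹.
Component geostrophic relations (x east, y north):
u_g = −(1/(fρ)) ∂P/∂y,  v_g = (1/(fρ)) ∂P/∂x
u_g = −(1.7×10⁻³)/(−8.57×10⁻⁵ × 1.13) = 17.6 m/s;  v_g = (3.3×10⁻³)/(−8.57×10⁻⁵ × 1.13) = −34.1 m/s
|V_g| = √(u_g² + v_g²) = 38.3 m/s

38.3 m/s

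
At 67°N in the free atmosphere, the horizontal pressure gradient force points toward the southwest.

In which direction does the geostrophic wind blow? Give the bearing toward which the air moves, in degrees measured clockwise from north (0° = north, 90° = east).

315°

The pressure-gradient force points toward the southwest (bearing 225°).
Geostrophic balance: in the Northern Hemisphere the Coriolis force deflects motion to the right, so the geostrophic wind blows 90° to the right of the pressure-gradient force (low pressure on the left).
Rotating 225° by 90° clockwise gives 315° — the wind blows toward the northwest.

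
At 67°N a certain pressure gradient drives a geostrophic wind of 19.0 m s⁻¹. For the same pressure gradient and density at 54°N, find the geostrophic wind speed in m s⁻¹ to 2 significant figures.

22 m s⁻¹

With the same pressure gradient and density, V_g ∝ 1/f ∝ 1/sin φ.
V₂ = V₁ · sin φ₁ / sin φ₂ = 19.0 × sin 67° / sin 54°
V₂ = 19.0 × 0.9205/0.8090 = 22 m s⁻¹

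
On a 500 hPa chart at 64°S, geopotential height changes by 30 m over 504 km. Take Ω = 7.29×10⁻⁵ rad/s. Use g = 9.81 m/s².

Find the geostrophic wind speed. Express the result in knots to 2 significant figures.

Coriolis parameter at 64°S:
f = 2Ω sin φ = 2 × 7.29×10⁻⁵ × sin 64° = 1.31×10⁻⁴ s⁻¹
Height gradient: |∂Z/∂n| = 30 m / 504000 m = 5.95×10⁻⁵
On a pressure surface, geostrophic balance gives V_g = (g/f)|∂Z/∂n|:
V_g = 9.81 × 5.95×10⁻⁵ / 1.31×10⁻⁴ = 4.46 m/s
Converting: 4.46 m/s × 1.944 = 8.7 knots

8.7 knots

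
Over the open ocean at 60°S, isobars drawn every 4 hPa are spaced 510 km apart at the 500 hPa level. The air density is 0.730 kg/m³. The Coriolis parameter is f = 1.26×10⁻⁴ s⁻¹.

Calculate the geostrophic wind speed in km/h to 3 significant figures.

Pressure gradient: |∂P/∂n| = 400 Pa / 510000 m = 7.84×10⁻⁴ Pa/m
Geostrophic balance (pressure-gradient force = Coriolis force):
V_g = (1/(fρ)) |∂P/∂n| = 7.84×10⁻⁴ / (1.26×10⁻⁴ × 0.730) = 8.53 m/s
Converting: 8.53 m/s × 3.6 = 30.7 km/h

30.7 km/h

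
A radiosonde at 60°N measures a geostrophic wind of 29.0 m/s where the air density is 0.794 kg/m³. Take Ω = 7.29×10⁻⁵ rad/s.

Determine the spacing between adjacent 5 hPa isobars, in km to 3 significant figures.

172 km

Coriolis parameter at 60°N:
f = 2Ω sin φ = 2 × 7.29×10⁻⁵ × sin 60° = 1.26×10⁻⁴ s⁻¹
Geostrophic balance rearranged: |∂P/∂n| = f ρ V_g
|∂P/∂n| = 1.26×10⁻⁴ × 0.794 × 29.0 = 2.91×10⁻³ Pa/m
Isobar spacing: Δn = ΔP/|∂P/∂n| = 500 Pa / 2.91×10⁻³ Pa/m = 171974 m ≈ 172 km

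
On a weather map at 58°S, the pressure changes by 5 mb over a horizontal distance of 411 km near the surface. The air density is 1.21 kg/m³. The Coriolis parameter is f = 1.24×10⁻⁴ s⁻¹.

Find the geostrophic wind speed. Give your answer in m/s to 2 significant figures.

Pressure gradient: |∂P/∂n| = 500 Pa / 411000 m = 1.22×10⁻³ Pa/m
Geostrophic balance (pressure-gradient force = Coriolis force):
V_g = (1/(fρ)) |∂P/∂n| = 1.22×10⁻³ / (1.24×10⁻⁴ × 1.21) = 8.11 m/s

8.1 m/s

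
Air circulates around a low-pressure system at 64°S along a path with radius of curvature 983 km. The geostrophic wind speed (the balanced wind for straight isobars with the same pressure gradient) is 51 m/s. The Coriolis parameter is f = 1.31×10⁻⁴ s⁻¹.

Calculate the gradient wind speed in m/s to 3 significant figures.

Around a low, centrifugal force acts outward with Coriolis, so pressure-gradient force balances both:
(1/ρ)|∂P/∂n| = fV + V²/R  →  V² + fR·V − fR·V_g = 0
With fR = 1.31×10⁻⁴ × 983×10³ m = 129 m/s:
V = [−fR + √((fR)² + 4 fR V_g)]/2 = [−129 + √(129² + 4×129×51)]/2 = 39.1 m/s
Subgeostrophic (V < V_g = 51 m/s), as expected around a low.

39.1 m/s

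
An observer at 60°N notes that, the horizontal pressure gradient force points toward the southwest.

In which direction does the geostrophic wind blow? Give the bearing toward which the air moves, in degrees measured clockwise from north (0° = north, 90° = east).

315°

The pressure-gradient force points toward the southwest (bearing 225°).
Geostrophic balance: in the Northern Hemisphere the Coriolis force deflects motion to the right, so the geostrophic wind blows 90° to the right of the pressure-gradient force (low pressure on the left).
Rotating 225° by 90° clockwise gives 315° — the wind blows toward the northwest.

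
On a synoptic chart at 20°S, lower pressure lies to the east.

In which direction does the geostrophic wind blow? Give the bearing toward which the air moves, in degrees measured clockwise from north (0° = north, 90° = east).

The pressure-gradient force points toward the east (bearing 090°).
Geostrophic balance: in the Southern Hemisphere the Coriolis force deflects motion to the left, so the geostrophic wind blows 90° to the left of the pressure-gradient force (low pressure on the right).
Rotating 090° by 90° counterclockwise gives 000° — the wind blows toward the north.

000°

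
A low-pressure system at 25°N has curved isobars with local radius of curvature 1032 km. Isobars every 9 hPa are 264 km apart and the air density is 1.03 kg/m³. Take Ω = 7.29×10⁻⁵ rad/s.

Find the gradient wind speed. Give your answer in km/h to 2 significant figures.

130 km/h

Coriolis parameter at 25°N:
f = 2Ω sin φ = 2 × 7.29×10⁻⁵ × sin 25° = 6.16×10⁻⁵ s⁻¹
Pressure gradient: |∂P/∂n| = 900 Pa / 264000 m = 3.41×10⁻³ Pa/m
Geostrophic speed: V_g = |∂P/∂n|/(fρ) = 3.41×10⁻³/(6.16×10⁻⁵ × 1.03) = 53.7 m/s
Around a low, centrifugal force acts outward with Coriolis, so pressure-gradient force balances both:
(1/ρ)|∂P/∂n| = fV + V²/R  →  V² + fR·V − fR·V_g = 0
With fR = 6.16×10⁻⁵ × 1032×10³ m = 63.6 m/s:
V = [−fR + √((fR)² + 4 fR V_g)]/2 = [−63.6 + √(63.6² + 4×63.6×53.7)]/2 = 34.7 m/s
Subgeostrophic (V < V_g = 53.7 m/s), as expected around a low.
Converting: 34.7 m/s × 3.6 = 130 km/h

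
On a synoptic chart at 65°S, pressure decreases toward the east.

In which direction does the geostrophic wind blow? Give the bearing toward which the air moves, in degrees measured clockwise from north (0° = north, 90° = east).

000°

The pressure-gradient force points toward the east (bearing 090°).
Geostrophic balance: in the Southern Hemisphere the Coriolis force deflects motion to the left, so the geostrophic wind blows 90° to the left of the pressure-gradient force (low pressure on the right).
Rotating 090° by 90° counterclockwise gives 000° — the wind blows toward the north.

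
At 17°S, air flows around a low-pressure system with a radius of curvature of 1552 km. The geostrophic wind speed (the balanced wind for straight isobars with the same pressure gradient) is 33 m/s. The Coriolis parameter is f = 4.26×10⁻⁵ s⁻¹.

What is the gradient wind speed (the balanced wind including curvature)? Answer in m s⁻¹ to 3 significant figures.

24.2 m s⁻¹

Around a low, centrifugal force acts outward with Coriolis, so pressure-gradient force balances both:
(1/ρ)|∂P/∂n| = fV + V²/R  →  V² + fR·V − fR·V_g = 0
With fR = 4.26×10⁻⁵ × 1552×10³ m = 66.1 m/s:
V = [−fR + √((fR)² + 4 fR V_g)]/2 = [−66.1 + √(66.1² + 4×66.1×33)]/2 = 24.2 m/s
Subgeostrophic (V < V_g = 33 m/s), as expected around a low.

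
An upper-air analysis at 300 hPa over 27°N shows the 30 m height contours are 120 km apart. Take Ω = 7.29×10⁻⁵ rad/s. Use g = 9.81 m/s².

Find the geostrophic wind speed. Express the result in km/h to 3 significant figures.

Coriolis parameter at 27°N:
f = 2Ω sin φ = 2 × 7.29×10⁻⁵ × sin 27° = 6.62×10⁻⁵ s⁻¹
Height gradient: |∂Z/∂n| = 30 m / 120000 m = 2.50×10⁻⁴
On a pressure surface, geostrophic balance gives V_g = (g/f)|∂Z/∂n|:
V_g = 9.81 × 2.50×10⁻⁴ / 6.62×10⁻⁵ = 37.1 m/s
Converting: 37.1 m/s × 3.6 = 133 km/h

133 km/h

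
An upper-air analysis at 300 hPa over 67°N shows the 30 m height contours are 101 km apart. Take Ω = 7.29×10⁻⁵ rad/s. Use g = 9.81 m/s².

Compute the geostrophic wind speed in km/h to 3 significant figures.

Coriolis parameter at 67°N:
f = 2Ω sin φ = 2 × 7.29×10⁻⁵ × sin 67° = 1.34×10⁻⁴ s⁻¹
Height gradient: |∂Z/∂n| = 30 m / 101000 m = 2.97×10⁻⁴
On a pressure surface, geostrophic balance gives V_g = (g/f)|∂Z/∂n|:
V_g = 9.81 × 2.97×10⁻⁴ / 1.34×10⁻⁴ = 21.7 m/s
Converting: 21.7 m/s × 3.6 = 78.2 km/h

78.2 km/h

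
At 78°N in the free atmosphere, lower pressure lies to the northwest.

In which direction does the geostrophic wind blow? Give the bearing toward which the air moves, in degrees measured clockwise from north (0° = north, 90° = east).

045°

The pressure-gradient force points toward the northwest (bearing 315°).
Geostrophic balance: in the Northern Hemisphere the Coriolis force deflects motion to the right, so the geostrophic wind blows 90° to the right of the pressure-gradient force (low pressure on the left).
Rotating 315° by 90° clockwise gives 045° — the wind blows toward the northeast.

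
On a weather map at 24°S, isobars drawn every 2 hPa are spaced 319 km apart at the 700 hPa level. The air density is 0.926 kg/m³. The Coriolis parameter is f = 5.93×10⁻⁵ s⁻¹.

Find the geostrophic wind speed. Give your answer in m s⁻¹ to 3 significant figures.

Pressure gradient: |∂P/∂n| = 200 Pa / 319000 m = 6.27×10⁻⁴ Pa/m
Geostrophic balance (pressure-gradient force = Coriolis force):
V_g = (1/(fρ)) |∂P/∂n| = 6.27×10⁻⁴ / (5.93×10⁻⁵ × 0.926) = 11.4 m/s

11.4 m s⁻¹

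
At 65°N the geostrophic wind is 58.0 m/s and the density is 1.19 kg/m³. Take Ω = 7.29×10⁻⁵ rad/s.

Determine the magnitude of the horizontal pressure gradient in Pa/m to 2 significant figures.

9.1×10⁻³ Pa/m

Coriolis parameter at 65°N:
f = 2Ω sin φ = 2 × 7.29×10⁻⁵ × sin 65° = 1.32×10⁻⁴ s⁻¹
Geostrophic balance rearranged: |∂P/∂n| = f ρ V_g
|∂P/∂n| = 1.32×10⁻⁴ × 1.19 × 58.0 = 9.12×10⁻³ Pa/m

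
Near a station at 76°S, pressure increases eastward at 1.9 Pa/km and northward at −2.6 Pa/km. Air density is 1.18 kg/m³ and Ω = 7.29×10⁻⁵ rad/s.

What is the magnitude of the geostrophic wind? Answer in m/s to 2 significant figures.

Coriolis parameter at 76°S:
f = 2Ω sin φ = 2 × 7.29×10⁻⁵ × sin 76° = 1.41×10⁻⁴ s⁻¹
In the Southern Hemisphere f is negative: f = −1.41×10⁻⁴ s⁻¹.
Component geostrophic relations (x east, y north):
u_g = −(1/(fρ)) ∂P/∂y,  v_g = (1/(fρ)) ∂P/∂x
u_g = −(−2.6×10⁻³)/(−1.41×10⁻⁴ × 1.18) = −15.6 m/s;  v_g = (1.9×10⁻³)/(−1.41×10⁻⁴ × 1.18) = −11.4 m/s
|V_g| = √(u_g² + v_g²) = 19.3 m/s

19 m/s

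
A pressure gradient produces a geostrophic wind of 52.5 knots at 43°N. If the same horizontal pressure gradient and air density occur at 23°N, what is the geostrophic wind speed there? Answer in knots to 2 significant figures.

With the same pressure gradient and density, V_g ∝ 1/f ∝ 1/sin φ.
V₂ = V₁ · sin φ₁ / sin φ₂ = 52.5 × sin 43° / sin 23°
V₂ = 52.5 × 0.6820/0.3907 = 92 knots

92 knots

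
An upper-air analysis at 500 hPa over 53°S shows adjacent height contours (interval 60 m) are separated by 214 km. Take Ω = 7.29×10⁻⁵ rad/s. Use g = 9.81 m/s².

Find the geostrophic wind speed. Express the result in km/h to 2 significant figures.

Coriolis parameter at 53°S:
f = 2Ω sin φ = 2 × 7.29×10⁻⁵ × sin 53° = 1.16×10⁻⁴ s⁻¹
Height gradient: |∂Z/∂n| = 60 m / 214000 m = 2.80×10⁻⁴
On a pressure surface, geostrophic balance gives V_g = (g/f)|∂Z/∂n|:
V_g = 9.81 × 2.80×10⁻⁴ / 1.16×10⁻⁴ = 23.6 m/s
Converting: 23.6 m/s × 3.6 = 85 km/h

85 km/h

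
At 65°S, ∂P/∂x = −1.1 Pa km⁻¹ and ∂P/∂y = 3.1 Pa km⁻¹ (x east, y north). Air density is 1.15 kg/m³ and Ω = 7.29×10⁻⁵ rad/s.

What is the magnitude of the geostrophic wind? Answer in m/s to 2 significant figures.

Coriolis parameter at 65°S:
f = 2Ω sin φ = 2 × 7.29×10⁻⁵ × sin 65° = 1.32×10⁻⁴ s⁻¹
In the Southern Hemisphere f is negative: f = −1.32×10⁻⁴ s⁻¹.
Component geostrophic relations (x east, y north):
u_g = −(1/(fρ)) ∂P/∂y,  v_g = (1/(fρ)) ∂P/∂x
u_g = −(3.1×10⁻³)/(−1.32×10⁻⁴ × 1.15) = 20.4 m/s;  v_g = (−1.1×10⁻³)/(−1.32×10⁻⁴ × 1.15) = 7.24 m/s
|V_g| = √(u_g² + v_g²) = 21.6 m/s

22 m/s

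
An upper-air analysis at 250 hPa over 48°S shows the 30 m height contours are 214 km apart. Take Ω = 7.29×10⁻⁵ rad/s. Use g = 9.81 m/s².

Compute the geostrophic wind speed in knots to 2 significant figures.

Coriolis parameter at 48°S:
f = 2Ω sin φ = 2 × 7.29×10⁻⁵ × sin 48° = 1.08×10⁻⁴ s⁻¹
Height gradient: |∂Z/∂n| = 30 m / 214000 m = 1.40×10⁻⁴
On a pressure surface, geostrophic balance gives V_g = (g/f)|∂Z/∂n|:
V_g = 9.81 × 1.40×10⁻⁴ / 1.08×10⁻⁴ = 12.7 m/s
Converting: 12.7 m/s × 1.944 = 25 knots

25 knots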